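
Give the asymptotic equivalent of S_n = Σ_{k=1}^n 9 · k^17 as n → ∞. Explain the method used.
S_n ~ n^18 / 2

By integral comparison (Euler-Maclaurin), Σ_{k=1}^n 9 · k^17 = 9 · ∫_0^n x^17 dx + O(n^17) = 9 · n^18/18 = n^18 / 2 + O(n^17). (Equivalently, Faulhaber's formula gives the same leading term.)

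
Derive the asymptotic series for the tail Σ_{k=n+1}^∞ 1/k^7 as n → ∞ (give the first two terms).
Σ_{k>n} 1/k^7 = 1/(6 · n^6) − 1/(2 · n^7) + O(1/n^8)

Compare to the integral: ∫_{n}^∞ x^(−7) dx = [−x^(−6)/6]_{n}^∞ = 1/((7−1)·n^6). The Euler-Maclaurin correction adds −f(n)/2 = −1/(2·n^7). Euler-Maclaurin then gives
  Σ_{k>n} 1/k^7 = ∫_{n}^∞ dx/x^7 − 1/(2·n^7) + O(1/n^8).
(Equivalently this is ζ(7) − Σ_{k≤n} 1/k^7.)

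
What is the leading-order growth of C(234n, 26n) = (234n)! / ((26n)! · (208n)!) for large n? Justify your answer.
C(234n, 26n) ~ (387420489/16777216)^(26n) · sqrt(9/(16π·26n))

Write N = 26n. Apply Stirling to each factorial:
  (9N)! ~ sqrt(2π·9N) · (9N/e)^(9N),
  N! ~ sqrt(2π N) · (N/e)^N,
  (8N)! ~ sqrt(2π·8N) · (8N/e)^(8N).
The exponential factors combine to (9N)^(9N) / (N^N · (8N)^(8N)) = 9^(9N)/8^(8N) = (9^9/8^8)^N = (387420489/16777216)^N.
The square-root prefactors combine to sqrt(2π·9N) / (sqrt(2π N)·sqrt(2π·8N)) = sqrt(9 / (2π·8·N)) = sqrt(9/(16π·26n)).
Substituting N = 26n: C(234n, 26n) ~ (387420489/16777216)^(26n) · sqrt(9/(16π·26n)).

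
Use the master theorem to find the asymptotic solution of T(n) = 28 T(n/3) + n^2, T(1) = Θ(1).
T(n) = Θ(n^(log_3 28))

Master theorem: compare f(n) = n^2 to n^(log_3 28) where log_3 28 ≈ 3.033. Since 2 < log_3 28, we have f(n) = O(n^(log_3 28 − ε)) for some ε > 0 — Case 1. Hence T(n) = Θ(n^(log_3 28)).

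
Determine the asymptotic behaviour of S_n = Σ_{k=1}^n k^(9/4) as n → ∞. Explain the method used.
S_n ~ (4/13) · n^(13/4)

Integral comparison: Σ_{k=1}^n k^(9/4) = ∫_0^n x^(9/4) dx + O(n^(9/4)). The integral is n^(1 + 9/4) / (1 + 9/4) = n^((9+4)/4) / ((9+4)/4) = (4/13) · n^(13/4).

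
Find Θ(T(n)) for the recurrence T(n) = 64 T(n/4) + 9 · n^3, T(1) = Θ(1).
T(n) = Θ(n^3 log n)

log_4 64 = 3, and f(n) = 9 · n^3 = Θ(n^(log_4 64)). This is Case 2 of the master theorem: T(n) = Θ(f(n) · log n) = Θ(n^3 log n).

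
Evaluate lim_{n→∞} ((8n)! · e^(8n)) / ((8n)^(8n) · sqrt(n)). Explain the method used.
lim = sqrt(2π·8)

Stirling: (8n)! ~ sqrt(2π·8n) · (8n/e)^(8n). Hence
  (8n)! · e^(8n) / (8n)^(8n) ~ sqrt(2π·8n).
Dividing by sqrt(n): sqrt(2π·8n) / sqrt(n) = sqrt(2π·8) · n^((1−1)/2), so the limit is sqrt(2π·8).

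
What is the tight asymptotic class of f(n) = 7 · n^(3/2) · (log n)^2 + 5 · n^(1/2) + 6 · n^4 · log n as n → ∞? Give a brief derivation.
f(n) ∈ Θ(n^4 · log n)

Compare the terms by growth order. For large n, n^a · (log n)^b dominates n^a' · (log n)^b' iff a > a', or (a = a' and b > b'). Ranking the 3 terms shows the dominant one is 6 · n^4 · log n. Hence f(n) ∈ Θ(n^4 · log n).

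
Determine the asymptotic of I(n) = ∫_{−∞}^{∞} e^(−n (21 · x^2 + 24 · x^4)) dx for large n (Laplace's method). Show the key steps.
I(n) ~ sqrt(π/(21n))

φ(x) = 21 · x^2 + 24 · x^4 has its unique global minimum at x* = 0 (since φ'(x) = 42x + 96x^3 = 0 only at x = 0 for real x with both coefficients positive, and φ → ∞ as |x| → ∞). At x* = 0, φ(0) = 0 and φ''(0) = 42. Laplace's method then gives
  I(n) ~ sqrt(2π / (n · φ''(0))) · e^(−n φ(0)) = sqrt(2π / (42n)) = sqrt(π/(21n)).
The 24 · x^4 term contributes only at subleading order (an O(1/n) relative correction).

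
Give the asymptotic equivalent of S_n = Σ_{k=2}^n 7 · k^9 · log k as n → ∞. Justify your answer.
S_n ~ 7 · n^10 log n / 10 − 7 · n^10 / 100

By integral comparison, S_n = ∫_1^n 7 · x^9 · log x dx + O(n^9 · log n). For the integral, ∫ x^9 log x dx = n^10 log n / 10 − n^10/100 (integration by parts). Hence S_n ~ 7 · n^10 log n / 10 − 7 · n^10 / 100.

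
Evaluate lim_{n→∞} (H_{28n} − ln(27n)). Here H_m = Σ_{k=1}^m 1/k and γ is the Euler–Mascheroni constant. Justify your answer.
lim = ln(28/27) + γ

By Euler-Maclaurin, H_m = ln m + γ + O(1/m). So
  H_{28n} − ln(27n) = ln(28n) + γ − ln(27n) + O(1/n)
                       = ln(28/27) + γ + O(1/n).
Hence the limit is ln(28/27) + γ.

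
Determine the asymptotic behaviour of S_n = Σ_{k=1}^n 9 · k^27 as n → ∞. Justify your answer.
S_n ~ 9 · n^28 / 28

By integral comparison (Euler-Maclaurin), Σ_{k=1}^n 9 · k^27 = 9 · ∫_0^n x^27 dx + O(n^27) = 9 · n^28/28 + O(n^27). (Equivalently, Faulhaber's formula gives the same leading term.)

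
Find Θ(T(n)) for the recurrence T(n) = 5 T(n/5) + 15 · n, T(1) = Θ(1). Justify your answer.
T(n) = Θ(n log n)

log_5 5 = 1, and f(n) = 15 · n = Θ(n^(log_5 5)). This is Case 2 of the master theorem: T(n) = Θ(f(n) · log n) = Θ(n log n).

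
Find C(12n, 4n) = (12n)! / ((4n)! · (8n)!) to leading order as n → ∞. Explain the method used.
C(12n, 4n) ~ (27/4)^(4n) · sqrt(3/(4π·4n))

Write N = 4n. Apply Stirling to each factorial:
  (3N)! ~ sqrt(2π·3N) · (3N/e)^(3N),
  N! ~ sqrt(2π N) · (N/e)^N,
  (2N)! ~ sqrt(2π·2N) · (2N/e)^(2N).
The exponential factors combine to (3N)^(3N) / (N^N · (2N)^(2N)) = 3^(3N)/2^(2N) = (3^3/2^2)^N = (27/4)^N.
The square-root prefactors combine to sqrt(2π·3N) / (sqrt(2π N)·sqrt(2π·2N)) = sqrt(3 / (2π·2·N)) = sqrt(3/(4π·4n)).
Substituting N = 4n: C(12n, 4n) ~ (27/4)^(4n) · sqrt(3/(4π·4n)).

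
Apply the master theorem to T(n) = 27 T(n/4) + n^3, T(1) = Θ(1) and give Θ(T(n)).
T(n) = Θ(n^3)

log_4 27 ≈ 2.377. f(n) = n^3 dominates n^(log_4 27) since 3 > 2.377, and the regularity condition a·f(n/b) = 27·(n/4)^3 = (27/64)·n^3 ≤ c·f(n) holds with c = 27/64 ≈ 0.422 < 1. So this is Case 3: T(n) = Θ(f(n)) = Θ(n^3).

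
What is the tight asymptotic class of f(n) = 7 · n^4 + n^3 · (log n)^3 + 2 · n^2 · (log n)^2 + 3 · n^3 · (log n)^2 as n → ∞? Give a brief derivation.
f(n) ∈ Θ(n^4)

Compare the terms by growth order. For large n, n^a · (log n)^b dominates n^a' · (log n)^b' iff a > a', or (a = a' and b > b'). Ranking the 4 terms shows the dominant one is 7 · n^4. Hence f(n) ∈ Θ(n^4).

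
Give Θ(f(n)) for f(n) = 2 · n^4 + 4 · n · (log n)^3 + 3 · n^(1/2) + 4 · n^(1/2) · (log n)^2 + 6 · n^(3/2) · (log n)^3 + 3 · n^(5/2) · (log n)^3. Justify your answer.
f(n) ∈ Θ(n^4)

Compare the terms by growth order. For large n, n^a · (log n)^b dominates n^a' · (log n)^b' iff a > a', or (a = a' and b > b'). Ranking the 6 terms shows the dominant one is 2 · n^4. Hence f(n) ∈ Θ(n^4).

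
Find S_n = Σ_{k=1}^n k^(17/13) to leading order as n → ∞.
S_n ~ (13/30) · n^(30/13)

Integral comparison: Σ_{k=1}^n k^(17/13) = ∫_0^n x^(17/13) dx + O(n^(17/13)). The integral is n^(1 + 17/13) / (1 + 17/13) = n^((17+13)/13) / ((17+13)/13) = (13/30) · n^(30/13).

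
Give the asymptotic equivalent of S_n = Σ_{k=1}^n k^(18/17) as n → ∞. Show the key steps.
S_n ~ (17/35) · n^(35/17)

Integral comparison: Σ_{k=1}^n k^(18/17) = ∫_0^n x^(18/17) dx + O(n^(18/17)). The integral is n^(1 + 18/17) / (1 + 18/17) = n^((18+17)/17) / ((18+17)/17) = (17/35) · n^(35/17).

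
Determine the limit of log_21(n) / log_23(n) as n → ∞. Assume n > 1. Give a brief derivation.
lim = ln(23) / ln(21) = log_21(23)

Change of base: log_21(n) = ln n / ln 21 and log_23(n) = ln n / ln 23. The ratio is (ln n / ln 21) · (ln 23 / ln n) = ln 23 / ln 21, a constant independent of n. So the limit is ln 23 / ln 21 = log_21(23).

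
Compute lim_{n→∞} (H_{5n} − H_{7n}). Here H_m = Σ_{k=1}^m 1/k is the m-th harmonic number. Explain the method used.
lim = ln(5/7)

Euler-Maclaurin gives H_m = ln m + γ + 1/(2m) + O(1/m^2). The γ and O(1/m) terms cancel in the difference:
  H_{5n} − H_{7n} = ln(5n) − ln(7n) + O(1/n) = ln(5/7) + O(1/n).
Hence the limit is ln(5/7).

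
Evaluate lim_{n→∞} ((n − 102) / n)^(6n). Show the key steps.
lim = e^(−612)

Rewrite as (1 − 102/n)^(6n). By the standard limit (1 + x/n)^n → e^x, we have (1 − 102/n)^n → e^(−102), and raising to the 6th power gives e^(−612).
More precisely, ln[(1 − 102/n)^(6n)] = 6n · ln(1 − 102/n) = 6n · (-102/n + O(1/n^2)) = -612 + O(1/n) → -612.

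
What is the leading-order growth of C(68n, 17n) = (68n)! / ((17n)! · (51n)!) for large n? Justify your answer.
C(68n, 17n) ~ (256/27)^(17n) · sqrt(2/(3π·17n))

Write N = 17n. Apply Stirling to each factorial:
  (4N)! ~ sqrt(2π·4N) · (4N/e)^(4N),
  N! ~ sqrt(2π N) · (N/e)^N,
  (3N)! ~ sqrt(2π·3N) · (3N/e)^(3N).
The exponential factors combine to (4N)^(4N) / (N^N · (3N)^(3N)) = 4^(4N)/3^(3N) = (4^4/3^3)^N = (256/27)^N.
The square-root prefactors combine to sqrt(2π·4N) / (sqrt(2π N)·sqrt(2π·3N)) = sqrt(4 / (2π·3·N)) = sqrt(2/(3π·17n)).
Substituting N = 17n: C(68n, 17n) ~ (256/27)^(17n) · sqrt(2/(3π·17n)).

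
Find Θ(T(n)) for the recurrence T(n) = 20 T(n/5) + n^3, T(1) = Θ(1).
T(n) = Θ(n^3)

log_5 20 ≈ 1.861. f(n) = n^3 dominates n^(log_5 20) since 3 > 1.861, and the regularity condition a·f(n/b) = 20·(n/5)^3 = (20/125)·n^3 ≤ c·f(n) holds with c = 20/125 ≈ 0.16 < 1. So this is Case 3: T(n) = Θ(f(n)) = Θ(n^3).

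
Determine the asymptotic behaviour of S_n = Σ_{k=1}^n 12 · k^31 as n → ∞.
S_n ~ 3 · n^32 / 8

By integral comparison (Euler-Maclaurin), Σ_{k=1}^n 12 · k^31 = 12 · ∫_0^n x^31 dx + O(n^31) = 12 · n^32/32 = 3 · n^32 / 8 + O(n^31). (Equivalently, Faulhaber's formula gives the same leading term.)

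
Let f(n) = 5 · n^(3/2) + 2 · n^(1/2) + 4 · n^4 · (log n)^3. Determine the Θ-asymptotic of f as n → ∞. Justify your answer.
f(n) ∈ Θ(n^4 · (log n)^3)

Compare the terms by growth order. For large n, n^a · (log n)^b dominates n^a' · (log n)^b' iff a > a', or (a = a' and b > b'). Ranking the 3 terms shows the dominant one is 4 · n^4 · (log n)^3. Hence f(n) ∈ Θ(n^4 · (log n)^3).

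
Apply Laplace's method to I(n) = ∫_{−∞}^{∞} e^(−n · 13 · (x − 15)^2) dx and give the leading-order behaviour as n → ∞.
I(n) = sqrt(π/(13n))

Here φ(x) = 13 · (x − 15)^2 has its unique minimum at x* = 15 with φ(x*) = 0 and φ''(x*) = 26. Laplace's method gives
  I(n) ~ e^(−n φ(x*)) · sqrt(2π / (n · φ''(x*))) = sqrt(2π / (26n)) = sqrt(π/(13n)).
This is exact: substituting u = (x − 15)·sqrt(13n) gives I(n) = (1/sqrt(13n)) ∫_{−∞}^{∞} e^(−u^2) du = sqrt(π/(13n)).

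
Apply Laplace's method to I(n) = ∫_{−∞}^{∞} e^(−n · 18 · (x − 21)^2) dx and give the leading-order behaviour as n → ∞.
I(n) = sqrt(π/(18n))

Here φ(x) = 18 · (x − 21)^2 has its unique minimum at x* = 21 with φ(x*) = 0 and φ''(x*) = 36. Laplace's method gives
  I(n) ~ e^(−n φ(x*)) · sqrt(2π / (n · φ''(x*))) = sqrt(2π / (36n)) = sqrt(π/(18n)).
This is exact: substituting u = (x − 21)·sqrt(18n) gives I(n) = (1/sqrt(18n)) ∫_{−∞}^{∞} e^(−u^2) du = sqrt(π/(18n)).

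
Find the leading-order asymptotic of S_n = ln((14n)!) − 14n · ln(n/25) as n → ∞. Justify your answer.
S_n ~ 14n · (ln 350 − 1) + O(ln n)

Stirling: ln((14n)!) = 14n ln(14n) − 14n + O(ln n).
  S_n = 14n ln(14n) − 14n − 14n ln(n/25) + O(ln n)
      = 14n ln(14n) − 14n ln n + 14n ln 25 − 14n + O(ln n)
      = 14n ln 14 + 14n ln 25 − 14n + O(ln n)
      = 14n (ln 350 − 1) + O(ln n).
Numerically ln(350) − 1 ≈ 4.8579.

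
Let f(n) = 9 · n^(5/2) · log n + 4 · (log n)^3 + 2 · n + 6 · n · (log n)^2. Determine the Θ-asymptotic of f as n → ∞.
f(n) ∈ Θ(n^(5/2) · log n)

Compare the terms by growth order. For large n, n^a · (log n)^b dominates n^a' · (log n)^b' iff a > a', or (a = a' and b > b'). Ranking the 4 terms shows the dominant one is 9 · n^(5/2) · log n. Hence f(n) ∈ Θ(n^(5/2) · log n).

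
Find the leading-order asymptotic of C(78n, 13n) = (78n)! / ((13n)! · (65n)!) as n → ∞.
C(78n, 13n) ~ (46656/3125)^(13n) · sqrt(3/(5π·13n))

Write N = 13n. Apply Stirling to each factorial:
  (6N)! ~ sqrt(2π·6N) · (6N/e)^(6N),
  N! ~ sqrt(2π N) · (N/e)^N,
  (5N)! ~ sqrt(2π·5N) · (5N/e)^(5N).
The exponential factors combine to (6N)^(6N) / (N^N · (5N)^(5N)) = 6^(6N)/5^(5N) = (6^6/5^5)^N = (46656/3125)^N.
The square-root prefactors combine to sqrt(2π·6N) / (sqrt(2π N)·sqrt(2π·5N)) = sqrt(6 / (2π·5·N)) = sqrt(3/(5π·13n)).
Substituting N = 13n: C(78n, 13n) ~ (46656/3125)^(13n) · sqrt(3/(5π·13n)).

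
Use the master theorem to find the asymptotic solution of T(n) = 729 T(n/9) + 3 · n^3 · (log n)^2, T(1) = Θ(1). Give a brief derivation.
T(n) = Θ(n^3 · (log n)^3)

Here log_9 729 = 3 and f(n) = 3 · n^3 · (log n)^2 = Θ(n^(log_9 729) · (log n)^2). This is the extended Case 2 of the master theorem (f matches the critical exponent up to log factors), giving T(n) = Θ(n^(log_9 729) · (log n)^(2+1)) = Θ(n^3 · (log n)^3).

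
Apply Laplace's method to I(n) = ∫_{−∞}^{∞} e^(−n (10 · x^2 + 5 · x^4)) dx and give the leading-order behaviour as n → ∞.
I(n) ~ sqrt(π/(10n))

φ(x) = 10 · x^2 + 5 · x^4 has its unique global minimum at x* = 0 (since φ'(x) = 20x + 20x^3 = 0 only at x = 0 for real x with both coefficients positive, and φ → ∞ as |x| → ∞). At x* = 0, φ(0) = 0 and φ''(0) = 20. Laplace's method then gives
  I(n) ~ sqrt(2π / (n · φ''(0))) · e^(−n φ(0)) = sqrt(2π / (20n)) = sqrt(π/(10n)).
The 5 · x^4 term contributes only at subleading order (an O(1/n) relative correction).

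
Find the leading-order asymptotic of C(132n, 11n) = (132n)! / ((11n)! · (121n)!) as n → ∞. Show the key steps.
C(132n, 11n) ~ (8916100448256/285311670611)^(11n) · sqrt(6/(11π·11n))

Write N = 11n. Apply Stirling to each factorial:
  (12N)! ~ sqrt(2π·12N) · (12N/e)^(12N),
  N! ~ sqrt(2π N) · (N/e)^N,
  (11N)! ~ sqrt(2π·11N) · (11N/e)^(11N).
The exponential factors combine to (12N)^(12N) / (N^N · (11N)^(11N)) = 12^(12N)/11^(11N) = (12^12/11^11)^N = (8916100448256/285311670611)^N.
The square-root prefactors combine to sqrt(2π·12N) / (sqrt(2π N)·sqrt(2π·11N)) = sqrt(12 / (2π·11·N)) = sqrt(6/(11π·11n)).
Substituting N = 11n: C(132n, 11n) ~ (8916100448256/285311670611)^(11n) · sqrt(6/(11π·11n)).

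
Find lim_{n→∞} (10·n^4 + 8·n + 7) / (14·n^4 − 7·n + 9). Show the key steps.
lim = 10/14 = 5/7

For large n the leading n^4 terms dominate both numerator and denominator. Dividing top and bottom by n^4, every other term tends to 0, leaving 10/14 = 5/7.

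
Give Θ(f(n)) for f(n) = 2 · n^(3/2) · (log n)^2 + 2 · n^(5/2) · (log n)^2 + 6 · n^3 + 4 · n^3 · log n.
f(n) ∈ Θ(n^3 · log n)

Compare the terms by growth order. For large n, n^a · (log n)^b dominates n^a' · (log n)^b' iff a > a', or (a = a' and b > b'). Ranking the 4 terms shows the dominant one is 4 · n^3 · log n. Hence f(n) ∈ Θ(n^3 · log n).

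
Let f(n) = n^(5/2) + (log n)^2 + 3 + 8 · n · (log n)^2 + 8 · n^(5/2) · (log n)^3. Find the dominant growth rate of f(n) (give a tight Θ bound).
f(n) ∈ Θ(n^(5/2) · (log n)^3)

Compare the terms by growth order. For large n, n^a · (log n)^b dominates n^a' · (log n)^b' iff a > a', or (a = a' and b > b'). Ranking the 5 terms shows the dominant one is 8 · n^(5/2) · (log n)^3. Hence f(n) ∈ Θ(n^(5/2) · (log n)^3).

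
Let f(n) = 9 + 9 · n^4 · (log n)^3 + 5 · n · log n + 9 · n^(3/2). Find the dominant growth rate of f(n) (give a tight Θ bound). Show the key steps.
f(n) ∈ Θ(n^4 · (log n)^3)

Compare the terms by growth order. For large n, n^a · (log n)^b dominates n^a' · (log n)^b' iff a > a', or (a = a' and b > b'). Ranking the 4 terms shows the dominant one is 9 · n^4 · (log n)^3. Hence f(n) ∈ Θ(n^4 · (log n)^3).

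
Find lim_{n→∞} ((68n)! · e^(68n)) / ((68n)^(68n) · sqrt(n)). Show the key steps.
lim = sqrt(2π·68)

Stirling: (68n)! ~ sqrt(2π·68n) · (68n/e)^(68n). Hence
  (68n)! · e^(68n) / (68n)^(68n) ~ sqrt(2π·68n).
Dividing by sqrt(n): sqrt(2π·68n) / sqrt(n) = sqrt(2π·68) · n^((1−1)/2), so the limit is sqrt(2π·68).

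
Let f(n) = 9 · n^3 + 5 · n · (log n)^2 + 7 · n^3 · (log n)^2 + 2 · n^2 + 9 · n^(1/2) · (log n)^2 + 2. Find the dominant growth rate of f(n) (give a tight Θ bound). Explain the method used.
f(n) ∈ Θ(n^3 · (log n)^2)

Compare the terms by growth order. For large n, n^a · (log n)^b dominates n^a' · (log n)^b' iff a > a', or (a = a' and b > b'). Ranking the 6 terms shows the dominant one is 7 · n^3 · (log n)^2. Hence f(n) ∈ Θ(n^3 · (log n)^2).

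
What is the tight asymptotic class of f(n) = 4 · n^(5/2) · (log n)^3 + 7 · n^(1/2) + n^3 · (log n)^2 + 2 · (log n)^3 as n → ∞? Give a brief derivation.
f(n) ∈ Θ(n^3 · (log n)^2)

Compare the terms by growth order. For large n, n^a · (log n)^b dominates n^a' · (log n)^b' iff a > a', or (a = a' and b > b'). Ranking the 4 terms shows the dominant one is n^3 · (log n)^2. Hence f(n) ∈ Θ(n^3 · (log n)^2).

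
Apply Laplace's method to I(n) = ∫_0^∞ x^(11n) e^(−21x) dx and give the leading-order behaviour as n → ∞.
I(n) ~ (sqrt(2π·11n) / 21) · (11n/(21e))^(11n)

Write the integrand as exp(11n ln x − 21x) and set f(x) = 11n ln x − 21x. Then f'(x) = 11n/x − 21 = 0 at x* = 11n/21, and f''(x*) = −11n/x*^2 = −21^2/(11n). Laplace's method (interior maximum) gives
  I(n) ~ e^(f(x*)) · sqrt(2π / |f''(x*)|)
        = exp(11n ln(11n/21) − 11n) · sqrt(2π · 11n / 21^2)
        = (11n/21)^(11n) e^(−11n) · sqrt(2π·11n) / 21
        = (sqrt(2π·11n) / 21) · (11n/(21e))^(11n).
This matches Γ(11n+1)/21^(11n+1) with Stirling applied to Γ.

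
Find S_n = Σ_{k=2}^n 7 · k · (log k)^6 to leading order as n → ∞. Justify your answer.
S_n ~ 7 · n^2 · (log n)^6 / 2

By integral comparison, S_n = ∫_1^n 7 · x · (log x)^6 dx + O(n · (log n)^6). For the integral, the leading term of ∫_1^n x^1 (log x)^6 dx is n^2/2 · (log n)^6 (by repeated integration by parts; each step lowers the log-exponent and produces a relatively O(1/log n) correction). Hence S_n ~ 7 · n^2 · (log n)^6 / 2.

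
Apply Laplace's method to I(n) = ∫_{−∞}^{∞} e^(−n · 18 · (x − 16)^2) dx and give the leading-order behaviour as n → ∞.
I(n) = sqrt(π/(18n))

Here φ(x) = 18 · (x − 16)^2 has its unique minimum at x* = 16 with φ(x*) = 0 and φ''(x*) = 36. Laplace's method gives
  I(n) ~ e^(−n φ(x*)) · sqrt(2π / (n · φ''(x*))) = sqrt(2π / (36n)) = sqrt(π/(18n)).
This is exact: substituting u = (x − 16)·sqrt(18n) gives I(n) = (1/sqrt(18n)) ∫_{−∞}^{∞} e^(−u^2) du = sqrt(π/(18n)).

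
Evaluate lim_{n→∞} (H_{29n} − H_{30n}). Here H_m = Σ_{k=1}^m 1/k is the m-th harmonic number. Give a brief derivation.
lim = ln(29/30)

Euler-Maclaurin gives H_m = ln m + γ + 1/(2m) + O(1/m^2). The γ and O(1/m) terms cancel in the difference:
  H_{29n} − H_{30n} = ln(29n) − ln(30n) + O(1/n) = ln(29/30) + O(1/n).
Hence the limit is ln(29/30).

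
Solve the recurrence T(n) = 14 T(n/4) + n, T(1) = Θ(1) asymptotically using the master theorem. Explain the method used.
T(n) = Θ(n^(log_4 14))

Master theorem: compare f(n) = n to n^(log_4 14) where log_4 14 ≈ 1.904. Since 1 < log_4 14, we have f(n) = O(n^(log_4 14 − ε)) for some ε > 0 — Case 1. Hence T(n) = Θ(n^(log_4 14)).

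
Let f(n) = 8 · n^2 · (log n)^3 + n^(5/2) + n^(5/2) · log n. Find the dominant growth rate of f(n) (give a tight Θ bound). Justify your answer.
f(n) ∈ Θ(n^(5/2) · log n)

Compare the terms by growth order. For large n, n^a · (log n)^b dominates n^a' · (log n)^b' iff a > a', or (a = a' and b > b'). Ranking the 3 terms shows the dominant one is n^(5/2) · log n. Hence f(n) ∈ Θ(n^(5/2) · log n).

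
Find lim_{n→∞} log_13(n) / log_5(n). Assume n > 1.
lim = ln(5) / ln(13) = log_13(5)

Change of base: log_13(n) = ln n / ln 13 and log_5(n) = ln n / ln 5. The ratio is (ln n / ln 13) · (ln 5 / ln n) = ln 5 / ln 13, a constant independent of n. So the limit is ln 5 / ln 13 = log_13(5).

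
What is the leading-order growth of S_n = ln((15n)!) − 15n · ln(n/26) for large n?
S_n ~ 15n · (ln 390 − 1) + O(ln n)

Stirling: ln((15n)!) = 15n ln(15n) − 15n + O(ln n).
  S_n = 15n ln(15n) − 15n − 15n ln(n/26) + O(ln n)
      = 15n ln(15n) − 15n ln n + 15n ln 26 − 15n + O(ln n)
      = 15n ln 15 + 15n ln 26 − 15n + O(ln n)
      = 15n (ln 390 − 1) + O(ln n).
Numerically ln(390) − 1 ≈ 4.9661.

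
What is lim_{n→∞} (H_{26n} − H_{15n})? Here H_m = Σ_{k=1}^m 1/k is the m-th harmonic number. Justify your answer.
lim = ln(26/15)

Euler-Maclaurin gives H_m = ln m + γ + 1/(2m) + O(1/m^2). The γ and O(1/m) terms cancel in the difference:
  H_{26n} − H_{15n} = ln(26n) − ln(15n) + O(1/n) = ln(26/15) + O(1/n).
Hence the limit is ln(26/15).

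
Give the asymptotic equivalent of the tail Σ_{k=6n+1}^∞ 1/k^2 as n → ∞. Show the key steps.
Σ_{k>6n} 1/k^2 ~ 1/(1 · (6n))

Compare to the integral: ∫_{6n}^∞ x^(−2) dx = [−x^(−1)/1]_{6n}^∞ = 1/((2−1)·(6n)). Euler-Maclaurin then gives
  Σ_{k>6n} 1/k^2 = ∫_{6n}^∞ dx/x^2 − 1/(2·(6n)^2) + O(1/(6n)^3).
(Equivalently this is ζ(2) − Σ_{k≤6n} 1/k^2.)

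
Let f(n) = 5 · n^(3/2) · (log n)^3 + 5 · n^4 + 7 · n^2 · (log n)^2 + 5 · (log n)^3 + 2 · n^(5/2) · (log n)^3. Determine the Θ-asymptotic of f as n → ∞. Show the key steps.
f(n) ∈ Θ(n^4)

Compare the terms by growth order. For large n, n^a · (log n)^b dominates n^a' · (log n)^b' iff a > a', or (a = a' and b > b'). Ranking the 5 terms shows the dominant one is 5 · n^4. Hence f(n) ∈ Θ(n^4).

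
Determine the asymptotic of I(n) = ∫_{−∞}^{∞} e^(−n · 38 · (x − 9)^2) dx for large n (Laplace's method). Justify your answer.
I(n) = sqrt(π/(38n))

Here φ(x) = 38 · (x − 9)^2 has its unique minimum at x* = 9 with φ(x*) = 0 and φ''(x*) = 76. Laplace's method gives
  I(n) ~ e^(−n φ(x*)) · sqrt(2π / (n · φ''(x*))) = sqrt(2π / (76n)) = sqrt(π/(38n)).
This is exact: substituting u = (x − 9)·sqrt(38n) gives I(n) = (1/sqrt(38n)) ∫_{−∞}^{∞} e^(−u^2) du = sqrt(π/(38n)).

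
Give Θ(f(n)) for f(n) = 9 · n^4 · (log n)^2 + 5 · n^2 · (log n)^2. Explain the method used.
f(n) ∈ Θ(n^4 · (log n)^2)

Compare the terms by growth order. For large n, n^a · (log n)^b dominates n^a' · (log n)^b' iff a > a', or (a = a' and b > b'). Ranking the 2 terms shows the dominant one is 9 · n^4 · (log n)^2. Hence f(n) ∈ Θ(n^4 · (log n)^2).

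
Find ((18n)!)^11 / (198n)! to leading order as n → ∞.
((18n)!)^11/(198n)! ~ ((2π·18n)^(10/2) / sqrt(11)) · 11^(−11·18n)  →  0

Write N = 18n. Stirling: N! ~ sqrt(2π N)(N/e)^N and (11N)! ~ sqrt(2π·11N)·(11N/e)^(11N).
  (N!)^11/(11N)! ~ (2π N)^(11/2) (N/e)^(11N) / [sqrt(2π·11N) (11N/e)^(11N)]
     = (2π N)^(11/2) / sqrt(2π·11N) · (N/(11N))^(11N)
     = (2π N)^((11−1)/2) / sqrt(11) · 11^(−11N).
Since 11^11 > 1, the factor 11^(−11N) decays exponentially, so the ratio → 0. Substituting N = 18n gives the stated form.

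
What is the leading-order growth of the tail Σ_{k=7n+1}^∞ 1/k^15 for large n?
Σ_{k>7n} 1/k^15 ~ 1/(14 · (7n)^14)

Compare to the integral: ∫_{7n}^∞ x^(−15) dx = [−x^(−14)/14]_{7n}^∞ = 1/((15−1)·(7n)^14). Euler-Maclaurin then gives
  Σ_{k>7n} 1/k^15 = ∫_{7n}^∞ dx/x^15 − 1/(2·(7n)^15) + O(1/(7n)^16).
(Equivalently this is ζ(15) − Σ_{k≤7n} 1/k^15.)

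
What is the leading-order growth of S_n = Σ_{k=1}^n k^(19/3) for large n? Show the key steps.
S_n ~ (3/22) · n^(22/3)

Integral comparison: Σ_{k=1}^n k^(19/3) = ∫_0^n x^(19/3) dx + O(n^(19/3)). The integral is n^(1 + 19/3) / (1 + 19/3) = n^((19+3)/3) / ((19+3)/3) = (3/22) · n^(22/3).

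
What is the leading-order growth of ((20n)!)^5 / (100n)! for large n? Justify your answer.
((20n)!)^5/(100n)! ~ ((2π·20n)^(4/2) / sqrt(5)) · 5^(−5·20n)  →  0

Write N = 20n. Stirling: N! ~ sqrt(2π N)(N/e)^N and (5N)! ~ sqrt(2π·5N)·(5N/e)^(5N).
  (N!)^5/(5N)! ~ (2π N)^(5/2) (N/e)^(5N) / [sqrt(2π·5N) (5N/e)^(5N)]
     = (2π N)^(5/2) / sqrt(2π·5N) · (N/(5N))^(5N)
     = (2π N)^((5−1)/2) / sqrt(5) · 5^(−5N).
Since 5^5 > 1, the factor 5^(−5N) decays exponentially, so the ratio → 0. Substituting N = 20n gives the stated form.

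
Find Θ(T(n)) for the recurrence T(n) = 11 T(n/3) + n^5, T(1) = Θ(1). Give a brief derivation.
T(n) = Θ(n^5)

log_3 11 ≈ 2.183. f(n) = n^5 dominates n^(log_3 11) since 5 > 2.183, and the regularity condition a·f(n/b) = 11·(n/3)^5 = (11/243)·n^5 ≤ c·f(n) holds with c = 11/243 ≈ 0.0453 < 1. So this is Case 3: T(n) = Θ(f(n)) = Θ(n^5).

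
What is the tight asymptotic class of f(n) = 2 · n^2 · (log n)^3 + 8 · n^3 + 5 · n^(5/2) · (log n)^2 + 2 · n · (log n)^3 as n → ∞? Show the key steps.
f(n) ∈ Θ(n^3)

Compare the terms by growth order. For large n, n^a · (log n)^b dominates n^a' · (log n)^b' iff a > a', or (a = a' and b > b'). Ranking the 4 terms shows the dominant one is 8 · n^3. Hence f(n) ∈ Θ(n^3).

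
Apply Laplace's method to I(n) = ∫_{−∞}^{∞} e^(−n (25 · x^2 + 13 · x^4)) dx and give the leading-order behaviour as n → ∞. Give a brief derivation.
I(n) ~ sqrt(π/(25n))

φ(x) = 25 · x^2 + 13 · x^4 has its unique global minimum at x* = 0 (since φ'(x) = 50x + 52x^3 = 0 only at x = 0 for real x with both coefficients positive, and φ → ∞ as |x| → ∞). At x* = 0, φ(0) = 0 and φ''(0) = 50. Laplace's method then gives
  I(n) ~ sqrt(2π / (n · φ''(0))) · e^(−n φ(0)) = sqrt(2π / (50n)) = sqrt(π/(25n)).
The 13 · x^4 term contributes only at subleading order (an O(1/n) relative correction).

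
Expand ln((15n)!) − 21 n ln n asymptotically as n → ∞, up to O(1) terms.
ln((15n)!) − 21 n ln n = −6 n ln n + 15(ln 15 − 1) n + (1/2) ln(2π·15n) + O(1/n)

Stirling: ln((15n)!) = 15n ln(15n) − 15n + (1/2) ln(2π·15n) + O(1/n).
Expand 15n ln(15n) = 15n (ln n + ln 15) = 15n ln n + 15n ln 15.
Subtract 21n ln n: leading term is (15 − 21) n ln n = −6 n ln n. The next term is 15n ln 15 − 15n = 15(ln 15 − 1) n. Then the (1/2) ln(2π·15n) correction.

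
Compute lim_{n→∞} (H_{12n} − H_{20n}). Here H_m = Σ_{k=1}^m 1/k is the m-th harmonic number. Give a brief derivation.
lim = ln(12/20) = ln(3/5)

Euler-Maclaurin gives H_m = ln m + γ + 1/(2m) + O(1/m^2). The γ and O(1/m) terms cancel in the difference:
  H_{12n} − H_{20n} = ln(12n) − ln(20n) + O(1/n) = ln(12/20) + O(1/n).
Hence the limit is ln(12/20) = ln(3/5).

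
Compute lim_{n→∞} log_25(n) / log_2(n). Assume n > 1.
lim = ln(2) / ln(25) = log_25(2)

Change of base: log_25(n) = ln n / ln 25 and log_2(n) = ln n / ln 2. The ratio is (ln n / ln 25) · (ln 2 / ln n) = ln 2 / ln 25, a constant independent of n. So the limit is ln 2 / ln 25 = log_25(2).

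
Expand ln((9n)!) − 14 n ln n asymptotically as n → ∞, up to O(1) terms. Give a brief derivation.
ln((9n)!) − 14 n ln n = −5 n ln n + 9(ln 9 − 1) n + (1/2) ln(2π·9n) + O(1/n)

Stirling: ln((9n)!) = 9n ln(9n) − 9n + (1/2) ln(2π·9n) + O(1/n).
Expand 9n ln(9n) = 9n (ln n + ln 9) = 9n ln n + 9n ln 9.
Subtract 14n ln n: leading term is (9 − 14) n ln n = −5 n ln n. The next term is 9n ln 9 − 9n = 9(ln 9 − 1) n. Then the (1/2) ln(2π·9n) correction.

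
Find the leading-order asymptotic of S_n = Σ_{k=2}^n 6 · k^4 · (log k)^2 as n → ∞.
S_n ~ 6 · n^5 · (log n)^2 / 5

By integral comparison, S_n = ∫_1^n 6 · x^4 · (log x)^2 dx + O(n^4 · (log n)^2). For the integral, the leading term of ∫_1^n x^4 (log x)^2 dx is n^5/5 · (log n)^2 (by repeated integration by parts; each step lowers the log-exponent and produces a relatively O(1/log n) correction). Hence S_n ~ 6 · n^5 · (log n)^2 / 5.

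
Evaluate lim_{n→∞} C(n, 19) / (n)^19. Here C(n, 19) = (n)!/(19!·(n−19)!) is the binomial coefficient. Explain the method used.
lim = 1/19! = 1/121645100408832000

With N = n → ∞: C(N, 19) / N^19 = [N(N−1)…(N−18)] / (19! · N^19) = (1/19!) · 1 · (1 − 1/n) · … · (1 − 18/n). Each factor → 1 as N → ∞, so the limit is 1/19! = 1/121645100408832000.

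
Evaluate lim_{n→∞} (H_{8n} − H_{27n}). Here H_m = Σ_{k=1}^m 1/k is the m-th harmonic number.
lim = ln(8/27)

Euler-Maclaurin gives H_m = ln m + γ + 1/(2m) + O(1/m^2). The γ and O(1/m) terms cancel in the difference:
  H_{8n} − H_{27n} = ln(8n) − ln(27n) + O(1/n) = ln(8/27) + O(1/n).
Hence the limit is ln(8/27).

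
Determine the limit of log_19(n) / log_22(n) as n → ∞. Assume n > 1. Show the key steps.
lim = ln(22) / ln(19) = log_19(22)

Change of base: log_19(n) = ln n / ln 19 and log_22(n) = ln n / ln 22. The ratio is (ln n / ln 19) · (ln 22 / ln n) = ln 22 / ln 19, a constant independent of n. So the limit is ln 22 / ln 19 = log_19(22).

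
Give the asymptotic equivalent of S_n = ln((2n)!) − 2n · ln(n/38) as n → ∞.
S_n ~ 2n · (ln 76 − 1) + O(ln n)

Stirling: ln((2n)!) = 2n ln(2n) − 2n + O(ln n).
  S_n = 2n ln(2n) − 2n − 2n ln(n/38) + O(ln n)
      = 2n ln(2n) − 2n ln n + 2n ln 38 − 2n + O(ln n)
      = 2n ln 2 + 2n ln 38 − 2n + O(ln n)
      = 2n (ln 76 − 1) + O(ln n).
Numerically ln(76) − 1 ≈ 3.3307.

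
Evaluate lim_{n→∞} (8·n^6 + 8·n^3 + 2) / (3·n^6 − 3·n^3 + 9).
lim = 8/3

For large n the leading n^6 terms dominate both numerator and denominator. Dividing top and bottom by n^6, every other term tends to 0, leaving 8/3.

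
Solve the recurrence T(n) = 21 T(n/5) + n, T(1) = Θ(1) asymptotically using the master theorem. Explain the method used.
T(n) = Θ(n^(log_5 21))

Master theorem: compare f(n) = n to n^(log_5 21) where log_5 21 ≈ 1.892. Since 1 < log_5 21, we have f(n) = O(n^(log_5 21 − ε)) for some ε > 0 — Case 1. Hence T(n) = Θ(n^(log_5 21)).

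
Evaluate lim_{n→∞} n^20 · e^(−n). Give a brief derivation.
lim = 0

Exponentials with base > 1 dominate every fixed polynomial: for any fixed c, n^c / e^n → 0 as n → ∞ (e.g. by the ratio test, or since e^n grows faster than any power of n). Hence n^20 · e^(−n) = n^20 / e^n → 0.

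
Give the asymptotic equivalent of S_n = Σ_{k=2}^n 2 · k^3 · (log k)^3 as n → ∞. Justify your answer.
S_n ~ n^4 · (log n)^3 / 2

By integral comparison, S_n = ∫_1^n 2 · x^3 · (log x)^3 dx + O(n^3 · (log n)^3). For the integral, the leading term of ∫_1^n x^3 (log x)^3 dx is n^4/4 · (log n)^3 (by repeated integration by parts; each step lowers the log-exponent and produces a relatively O(1/log n) correction). Hence S_n ~ n^4 · (log n)^3 / 2.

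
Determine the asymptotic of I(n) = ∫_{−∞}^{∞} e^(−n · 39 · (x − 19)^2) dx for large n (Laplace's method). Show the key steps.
I(n) = sqrt(π/(39n))

Here φ(x) = 39 · (x − 19)^2 has its unique minimum at x* = 19 with φ(x*) = 0 and φ''(x*) = 78. Laplace's method gives
  I(n) ~ e^(−n φ(x*)) · sqrt(2π / (n · φ''(x*))) = sqrt(2π / (78n)) = sqrt(π/(39n)).
This is exact: substituting u = (x − 19)·sqrt(39n) gives I(n) = (1/sqrt(39n)) ∫_{−∞}^{∞} e^(−u^2) du = sqrt(π/(39n)).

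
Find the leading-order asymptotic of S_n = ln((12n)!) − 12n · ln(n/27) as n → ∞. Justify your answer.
S_n ~ 12n · (ln 324 − 1) + O(ln n)

Stirling: ln((12n)!) = 12n ln(12n) − 12n + O(ln n).
  S_n = 12n ln(12n) − 12n − 12n ln(n/27) + O(ln n)
      = 12n ln(12n) − 12n ln n + 12n ln 27 − 12n + O(ln n)
      = 12n ln 12 + 12n ln 27 − 12n + O(ln n)
      = 12n (ln 324 − 1) + O(ln n).
Numerically ln(324) − 1 ≈ 4.7807.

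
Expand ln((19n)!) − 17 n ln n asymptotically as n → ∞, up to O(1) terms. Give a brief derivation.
ln((19n)!) − 17 n ln n = 2 n ln n + 19(ln 19 − 1) n + (1/2) ln(2π·19n) + O(1/n)

Stirling: ln((19n)!) = 19n ln(19n) − 19n + (1/2) ln(2π·19n) + O(1/n).
Expand 19n ln(19n) = 19n (ln n + ln 19) = 19n ln n + 19n ln 19.
Subtract 17n ln n: leading term is (19 − 17) n ln n = 2 n ln n. The next term is 19n ln 19 − 19n = 19(ln 19 − 1) n. Then the (1/2) ln(2π·19n) correction.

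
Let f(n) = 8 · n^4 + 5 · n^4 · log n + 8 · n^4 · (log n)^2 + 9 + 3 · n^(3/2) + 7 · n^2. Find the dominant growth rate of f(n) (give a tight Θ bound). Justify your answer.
f(n) ∈ Θ(n^4 · (log n)^2)

Compare the terms by growth order. For large n, n^a · (log n)^b dominates n^a' · (log n)^b' iff a > a', or (a = a' and b > b'). Ranking the 6 terms shows the dominant one is 8 · n^4 · (log n)^2. Hence f(n) ∈ Θ(n^4 · (log n)^2).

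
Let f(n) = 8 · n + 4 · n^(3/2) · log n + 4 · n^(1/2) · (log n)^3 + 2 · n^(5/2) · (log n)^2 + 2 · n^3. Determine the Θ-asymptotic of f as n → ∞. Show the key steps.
f(n) ∈ Θ(n^3)

Compare the terms by growth order. For large n, n^a · (log n)^b dominates n^a' · (log n)^b' iff a > a', or (a = a' and b > b'). Ranking the 5 terms shows the dominant one is 2 · n^3. Hence f(n) ∈ Θ(n^3).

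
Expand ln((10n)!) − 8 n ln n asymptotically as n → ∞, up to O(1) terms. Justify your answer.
ln((10n)!) − 8 n ln n = 2 n ln n + 10(ln 10 − 1) n + (1/2) ln(2π·10n) + O(1/n)

Stirling: ln((10n)!) = 10n ln(10n) − 10n + (1/2) ln(2π·10n) + O(1/n).
Expand 10n ln(10n) = 10n (ln n + ln 10) = 10n ln n + 10n ln 10.
Subtract 8n ln n: leading term is (10 − 8) n ln n = 2 n ln n. The next term is 10n ln 10 − 10n = 10(ln 10 − 1) n. Then the (1/2) ln(2π·10n) correction.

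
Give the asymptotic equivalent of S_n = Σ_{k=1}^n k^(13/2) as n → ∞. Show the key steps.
S_n ~ (2/15) · n^(15/2)

Integral comparison: Σ_{k=1}^n k^(13/2) = ∫_0^n x^(13/2) dx + O(n^(13/2)). The integral is n^(1 + 13/2) / (1 + 13/2) = n^((13+2)/2) / ((13+2)/2) = (2/15) · n^(15/2).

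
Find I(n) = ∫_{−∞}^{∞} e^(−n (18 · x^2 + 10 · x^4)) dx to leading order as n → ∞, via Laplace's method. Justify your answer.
I(n) ~ sqrt(π/(18n))

φ(x) = 18 · x^2 + 10 · x^4 has its unique global minimum at x* = 0 (since φ'(x) = 36x + 40x^3 = 0 only at x = 0 for real x with both coefficients positive, and φ → ∞ as |x| → ∞). At x* = 0, φ(0) = 0 and φ''(0) = 36. Laplace's method then gives
  I(n) ~ sqrt(2π / (n · φ''(0))) · e^(−n φ(0)) = sqrt(2π / (36n)) = sqrt(π/(18n)).
The 10 · x^4 term contributes only at subleading order (an O(1/n) relative correction).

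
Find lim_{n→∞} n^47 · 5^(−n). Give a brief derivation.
lim = 0

Exponentials with base > 1 dominate every fixed polynomial: for any fixed c, n^c / 5^n → 0 as n → ∞ (e.g. by the ratio test, or by writing 5^n = e^(n ln 5) and noting e^(n ln 5) / n^c → ∞). Hence n^47 · 5^(−n) = n^47 / 5^n → 0.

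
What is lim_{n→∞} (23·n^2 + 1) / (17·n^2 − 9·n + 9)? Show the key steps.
lim = 23/17

For large n the leading n^2 terms dominate both numerator and denominator. Dividing top and bottom by n^2, every other term tends to 0, leaving 23/17.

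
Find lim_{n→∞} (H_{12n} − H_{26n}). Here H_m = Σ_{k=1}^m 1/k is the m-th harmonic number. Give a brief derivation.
lim = ln(12/26) = ln(6/13)

Euler-Maclaurin gives H_m = ln m + γ + 1/(2m) + O(1/m^2). The γ and O(1/m) terms cancel in the difference:
  H_{12n} − H_{26n} = ln(12n) − ln(26n) + O(1/n) = ln(12/26) + O(1/n).
Hence the limit is ln(12/26) = ln(6/13).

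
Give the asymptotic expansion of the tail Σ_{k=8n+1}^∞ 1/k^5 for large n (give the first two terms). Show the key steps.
Σ_{k>8n} 1/k^5 = 1/(4 · (8n)^4) − 1/(2 · (8n)^5) + O(1/(8n)^6)

Compare to the integral: ∫_{8n}^∞ x^(−5) dx = [−x^(−4)/4]_{8n}^∞ = 1/((5−1)·(8n)^4). The Euler-Maclaurin correction adds −f(8n)/2 = −1/(2·(8n)^5). Euler-Maclaurin then gives
  Σ_{k>8n} 1/k^5 = ∫_{8n}^∞ dx/x^5 − 1/(2·(8n)^5) + O(1/(8n)^6).
(Equivalently this is ζ(5) − Σ_{k≤8n} 1/k^5.)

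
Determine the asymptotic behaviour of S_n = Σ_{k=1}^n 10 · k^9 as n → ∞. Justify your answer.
S_n ~ n^10

By integral comparison (Euler-Maclaurin), Σ_{k=1}^n 10 · k^9 = 10 · ∫_0^n x^9 dx + O(n^9) = 10 · n^10/10 = n^10 + O(n^9). (Equivalently, Faulhaber's formula gives the same leading term.)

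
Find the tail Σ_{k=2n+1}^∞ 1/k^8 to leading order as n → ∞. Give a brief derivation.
Σ_{k>2n} 1/k^8 ~ 1/(7 · (2n)^7)

Compare to the integral: ∫_{2n}^∞ x^(−8) dx = [−x^(−7)/7]_{2n}^∞ = 1/((8−1)·(2n)^7). Euler-Maclaurin then gives
  Σ_{k>2n} 1/k^8 = ∫_{2n}^∞ dx/x^8 − 1/(2·(2n)^8) + O(1/(2n)^9).
(Equivalently this is ζ(8) − Σ_{k≤2n} 1/k^8.)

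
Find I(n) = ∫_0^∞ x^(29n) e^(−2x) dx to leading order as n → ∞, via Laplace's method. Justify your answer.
I(n) ~ (sqrt(2π·29n) / 2) · (29n/(2e))^(29n)

Write the integrand as exp(29n ln x − 2x) and set f(x) = 29n ln x − 2x. Then f'(x) = 29n/x − 2 = 0 at x* = 29n/2, and f''(x*) = −29n/x*^2 = −2^2/(29n). Laplace's method (interior maximum) gives
  I(n) ~ e^(f(x*)) · sqrt(2π / |f''(x*)|)
        = exp(29n ln(29n/2) − 29n) · sqrt(2π · 29n / 2^2)
        = (29n/2)^(29n) e^(−29n) · sqrt(2π·29n) / 2
        = (sqrt(2π·29n) / 2) · (29n/(2e))^(29n).
This matches Γ(29n+1)/2^(29n+1) with Stirling applied to Γ.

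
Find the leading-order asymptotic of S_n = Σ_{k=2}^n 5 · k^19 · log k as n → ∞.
S_n ~ n^20 log n / 4 − n^20 / 80

By integral comparison, S_n = ∫_1^n 5 · x^19 · log x dx + O(n^19 · log n). For the integral, ∫ x^19 log x dx = n^20 log n / 20 − n^20/400 (integration by parts). Hence S_n ~ n^20 log n / 4 − n^20 / 80.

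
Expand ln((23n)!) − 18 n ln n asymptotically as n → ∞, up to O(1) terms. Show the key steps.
ln((23n)!) − 18 n ln n = 5 n ln n + 23(ln 23 − 1) n + (1/2) ln(2π·23n) + O(1/n)

Stirling: ln((23n)!) = 23n ln(23n) − 23n + (1/2) ln(2π·23n) + O(1/n).
Expand 23n ln(23n) = 23n (ln n + ln 23) = 23n ln n + 23n ln 23.
Subtract 18n ln n: leading term is (23 − 18) n ln n = 5 n ln n. The next term is 23n ln 23 − 23n = 23(ln 23 − 1) n. Then the (1/2) ln(2π·23n) correction.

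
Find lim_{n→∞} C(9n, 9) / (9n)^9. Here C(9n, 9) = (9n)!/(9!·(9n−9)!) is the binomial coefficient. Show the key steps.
lim = 1/9! = 1/362880

With N = 9n → ∞: C(N, 9) / N^9 = [N(N−1)…(N−8)] / (9! · N^9) = (1/9!) · 1 · (1 − 1/(9n)) · … · (1 − 8/(9n)). Each factor → 1 as N → ∞, so the limit is 1/9! = 1/362880.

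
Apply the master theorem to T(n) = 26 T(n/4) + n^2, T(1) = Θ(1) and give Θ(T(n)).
T(n) = Θ(n^(log_4 26))

Master theorem: compare f(n) = n^2 to n^(log_4 26) where log_4 26 ≈ 2.350. Since 2 < log_4 26, we have f(n) = O(n^(log_4 26 − ε)) for some ε > 0 — Case 1. Hence T(n) = Θ(n^(log_4 26)).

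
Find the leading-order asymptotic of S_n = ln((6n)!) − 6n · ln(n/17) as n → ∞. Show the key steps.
S_n ~ 6n · (ln 102 − 1) + O(ln n)

Stirling: ln((6n)!) = 6n ln(6n) − 6n + O(ln n).
  S_n = 6n ln(6n) − 6n − 6n ln(n/17) + O(ln n)
      = 6n ln(6n) − 6n ln n + 6n ln 17 − 6n + O(ln n)
      = 6n ln 6 + 6n ln 17 − 6n + O(ln n)
      = 6n (ln 102 − 1) + O(ln n).
Numerically ln(102) − 1 ≈ 3.6250.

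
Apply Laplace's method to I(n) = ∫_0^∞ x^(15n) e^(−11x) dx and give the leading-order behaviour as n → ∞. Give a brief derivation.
I(n) ~ (sqrt(2π·15n) / 11) · (15n/(11e))^(15n)

Write the integrand as exp(15n ln x − 11x) and set f(x) = 15n ln x − 11x. Then f'(x) = 15n/x − 11 = 0 at x* = 15n/11, and f''(x*) = −15n/x*^2 = −11^2/(15n). Laplace's method (interior maximum) gives
  I(n) ~ e^(f(x*)) · sqrt(2π / |f''(x*)|)
        = exp(15n ln(15n/11) − 15n) · sqrt(2π · 15n / 11^2)
        = (15n/11)^(15n) e^(−15n) · sqrt(2π·15n) / 11
        = (sqrt(2π·15n) / 11) · (15n/(11e))^(15n).
This matches Γ(15n+1)/11^(15n+1) with Stirling applied to Γ.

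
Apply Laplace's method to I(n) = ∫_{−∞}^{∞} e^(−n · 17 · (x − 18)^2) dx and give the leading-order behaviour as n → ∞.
I(n) = sqrt(π/(17n))

Here φ(x) = 17 · (x − 18)^2 has its unique minimum at x* = 18 with φ(x*) = 0 and φ''(x*) = 34. Laplace's method gives
  I(n) ~ e^(−n φ(x*)) · sqrt(2π / (n · φ''(x*))) = sqrt(2π / (34n)) = sqrt(π/(17n)).
This is exact: substituting u = (x − 18)·sqrt(17n) gives I(n) = (1/sqrt(17n)) ∫_{−∞}^{∞} e^(−u^2) du = sqrt(π/(17n)).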